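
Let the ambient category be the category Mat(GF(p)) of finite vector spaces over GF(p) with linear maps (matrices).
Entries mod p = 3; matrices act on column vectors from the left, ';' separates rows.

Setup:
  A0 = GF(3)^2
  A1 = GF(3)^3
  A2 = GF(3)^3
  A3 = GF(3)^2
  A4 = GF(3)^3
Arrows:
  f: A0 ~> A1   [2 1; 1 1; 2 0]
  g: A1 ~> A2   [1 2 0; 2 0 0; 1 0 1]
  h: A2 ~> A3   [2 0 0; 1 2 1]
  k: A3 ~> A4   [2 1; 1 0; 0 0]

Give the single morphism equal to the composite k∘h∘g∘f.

  e0=⟨1,0⟩ f~>⟨2,1,2⟩ g~>⟨1,1,1⟩ h~>⟨2,1⟩ k~>⟨2,2,0⟩
  e1=⟨0,1⟩ f~>⟨1,1,0⟩ g~>⟨0,2,1⟩ h~>⟨0,2⟩ k~>⟨2,0,0⟩
result: [2 2; 2 0; 0 0]

Answer: [2 2; 2 0; 0 0]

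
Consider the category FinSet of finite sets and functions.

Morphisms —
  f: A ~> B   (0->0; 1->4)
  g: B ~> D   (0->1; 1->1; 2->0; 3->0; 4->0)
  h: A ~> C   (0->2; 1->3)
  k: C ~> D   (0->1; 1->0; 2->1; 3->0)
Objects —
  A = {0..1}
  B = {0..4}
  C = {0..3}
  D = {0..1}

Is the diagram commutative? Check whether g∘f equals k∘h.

1) trace f;g:
  0 f~>0 g~>1
  1 f~>4 g~>0
  ⟦path⟧₁ = (0->1; 1->0)
2) trace h;k:
  0 h~>2 k~>1
  1 h~>3 k~>0
  ⟦path⟧₂ = (0->1; 1->0)
Equal? same morphism ✓

Answer: COMMUTES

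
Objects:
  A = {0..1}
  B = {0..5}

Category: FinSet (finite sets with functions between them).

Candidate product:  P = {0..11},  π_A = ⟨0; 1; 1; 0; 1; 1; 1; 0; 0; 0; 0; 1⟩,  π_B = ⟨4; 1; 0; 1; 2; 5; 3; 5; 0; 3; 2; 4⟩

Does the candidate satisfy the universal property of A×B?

|A|·|B| = 2·6 = 12;  |P| = 12
Check the pairing map k ↦ (π_A(k), π_B(k)):
  0 : (0,4)
  1 : (1,1)
  2 : (1,0)
  3 : (0,1)
  4 : (1,2)
  5 : (1,5)
  6 : (1,3)
  7 : (0,5)
  8 : (0,0)
  9 : (0,3)
  10 : (0,2)
  11 : (1,4)
distinct pairs in image: 12 / 12 needed
  → bijection onto A×B; projections well-typed.

Answer: VALID PRODUCT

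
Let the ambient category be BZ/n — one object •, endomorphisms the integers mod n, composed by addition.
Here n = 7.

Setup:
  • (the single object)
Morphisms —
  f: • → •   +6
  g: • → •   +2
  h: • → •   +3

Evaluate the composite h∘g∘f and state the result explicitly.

Answer: +4

Derivation:
  0 +6≡6 +2≡1 +3≡4  (mod 7)
composite: +4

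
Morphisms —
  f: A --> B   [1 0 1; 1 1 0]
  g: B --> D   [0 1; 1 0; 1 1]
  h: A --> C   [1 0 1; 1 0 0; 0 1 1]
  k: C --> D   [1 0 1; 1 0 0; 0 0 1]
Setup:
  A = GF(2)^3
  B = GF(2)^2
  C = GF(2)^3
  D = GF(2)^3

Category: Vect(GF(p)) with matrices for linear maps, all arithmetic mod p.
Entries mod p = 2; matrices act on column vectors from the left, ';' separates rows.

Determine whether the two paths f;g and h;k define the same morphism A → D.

Along f;g (path 1):
  e0=[1,0,0] f-->[1,1] g-->[1,1,0]
  e1=[0,1,0] f-->[0,1] g-->[1,0,1]
  e2=[0,0,1] f-->[1,0] g-->[0,1,1]
  composite₁ = [1 1 0; 1 0 1; 0 1 1]
Along h;k (path 2):
  e0=[1,0,0] h-->[1,1,0] k-->[1,1,0]
  e1=[0,1,0] h-->[0,0,1] k-->[1,0,1]
  e2=[0,0,1] h-->[1,0,1] k-->[0,1,1]
  composite₂ = [1 1 0; 1 0 1; 0 1 1]
Equal? YES — commutes

Answer: COMMUTES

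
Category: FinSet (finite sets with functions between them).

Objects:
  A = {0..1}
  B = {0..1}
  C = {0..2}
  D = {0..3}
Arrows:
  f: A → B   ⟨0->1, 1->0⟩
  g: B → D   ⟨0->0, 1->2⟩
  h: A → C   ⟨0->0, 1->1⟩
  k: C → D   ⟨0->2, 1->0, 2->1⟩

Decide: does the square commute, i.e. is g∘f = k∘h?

Answer: COMMUTES

Work:
Path 1 = f;g:
  0 f→1 g→2
  1 f→0 g→0
  result₁ = ⟨0->2, 1->0⟩
Path 2 = h;k:
  0 h→0 k→2
  1 h→1 k→0
  result₂ = ⟨0->2, 1->0⟩
Equal? equal; square commutes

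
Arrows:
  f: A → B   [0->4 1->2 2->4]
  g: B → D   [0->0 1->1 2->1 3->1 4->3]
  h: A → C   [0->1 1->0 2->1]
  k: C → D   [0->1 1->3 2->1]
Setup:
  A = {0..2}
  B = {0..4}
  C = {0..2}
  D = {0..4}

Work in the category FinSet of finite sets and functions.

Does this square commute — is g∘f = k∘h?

Path 1 = f;g:
  0 f→4 g→3
  1 f→2 g→1
  2 f→4 g→3
  result₁ = [0->3 1->1 2->3]
Path 2 = h;k:
  0 h→1 k→3
  1 h→0 k→1
  2 h→1 k→3
  result₂ = [0->3 1->1 2->3]
Equal? same morphism ✓

Answer: COMMUTES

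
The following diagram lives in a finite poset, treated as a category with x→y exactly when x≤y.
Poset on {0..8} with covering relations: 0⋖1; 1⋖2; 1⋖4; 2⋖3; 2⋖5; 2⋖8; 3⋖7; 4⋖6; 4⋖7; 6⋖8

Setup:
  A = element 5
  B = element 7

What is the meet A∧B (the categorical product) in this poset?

Common predecessors of 5,7: {0,1,2}
  0 ≤ 2
  1 ≤ 2
  2 ≤ 2
glb = 2

Answer: A∧B = 2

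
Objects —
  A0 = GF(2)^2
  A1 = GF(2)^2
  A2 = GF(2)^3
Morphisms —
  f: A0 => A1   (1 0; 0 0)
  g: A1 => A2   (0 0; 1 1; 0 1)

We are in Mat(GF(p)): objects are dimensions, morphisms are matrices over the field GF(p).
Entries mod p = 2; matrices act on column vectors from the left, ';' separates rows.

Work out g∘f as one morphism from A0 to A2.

Answer: (0 0; 1 0; 0 0)

Trace:
  e0=(1,0) f=>(1,0) g=>(0,1,0)
  e1=(0,1) f=>(0,0) g=>(0,0,0)
result: (0 0; 1 0; 0 0)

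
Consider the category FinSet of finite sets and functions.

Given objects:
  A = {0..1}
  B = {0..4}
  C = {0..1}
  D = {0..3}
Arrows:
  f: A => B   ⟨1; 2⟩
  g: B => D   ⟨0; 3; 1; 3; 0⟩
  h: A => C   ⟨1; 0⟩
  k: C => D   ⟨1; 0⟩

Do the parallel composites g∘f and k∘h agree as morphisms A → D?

1) trace f;g:
  0 f=>1 g=>3
  1 f=>2 g=>1
  ⟦path⟧₁ = ⟨3; 1⟩
2) trace h;k:
  0 h=>1 k=>0
  1 h=>0 k=>1
  ⟦path⟧₂ = ⟨0; 1⟩
Equal? distinct morphisms ✗

Answer: DOES NOT COMMUTE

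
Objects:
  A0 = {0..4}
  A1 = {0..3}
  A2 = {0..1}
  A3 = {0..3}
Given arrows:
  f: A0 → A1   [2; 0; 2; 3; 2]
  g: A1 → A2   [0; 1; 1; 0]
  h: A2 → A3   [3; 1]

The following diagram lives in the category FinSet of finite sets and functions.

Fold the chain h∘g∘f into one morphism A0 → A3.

Answer: [1; 3; 1; 3; 1]

Trace:
  0 f→2 g→1 h→1
  1 f→0 g→0 h→3
  2 f→2 g→1 h→1
  3 f→3 g→0 h→3
  4 f→2 g→1 h→1
⟦path⟧: [1; 3; 1; 3; 1]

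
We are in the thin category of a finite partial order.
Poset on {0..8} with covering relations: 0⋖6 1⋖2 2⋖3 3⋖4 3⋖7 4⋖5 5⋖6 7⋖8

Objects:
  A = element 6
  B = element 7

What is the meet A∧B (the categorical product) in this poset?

Common predecessors of 6,7: {1,2,3}
  1 <= 3
  2 <= 3
  3 <= 3
glb = 3

Answer: A∧B = 3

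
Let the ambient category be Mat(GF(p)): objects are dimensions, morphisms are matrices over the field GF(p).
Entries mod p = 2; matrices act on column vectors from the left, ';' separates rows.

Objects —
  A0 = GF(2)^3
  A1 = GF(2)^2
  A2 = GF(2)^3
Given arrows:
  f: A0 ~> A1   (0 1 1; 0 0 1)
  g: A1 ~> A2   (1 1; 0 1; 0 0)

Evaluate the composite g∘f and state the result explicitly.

  e0=(1,0,0) f~>(0,0) g~>(0,0,0)
  e1=(0,1,0) f~>(1,0) g~>(1,0,0)
  e2=(0,0,1) f~>(1,1) g~>(0,1,0)
composite: (0 1 0; 0 0 1; 0 0 0)

Answer: (0 1 0; 0 0 1; 0 0 0)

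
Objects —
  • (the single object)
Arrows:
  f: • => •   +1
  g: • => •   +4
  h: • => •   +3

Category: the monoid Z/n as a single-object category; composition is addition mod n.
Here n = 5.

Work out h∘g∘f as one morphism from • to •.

  0 +1≡1 +4≡0 +3≡3  (mod 5)
composite: +3

Answer: +3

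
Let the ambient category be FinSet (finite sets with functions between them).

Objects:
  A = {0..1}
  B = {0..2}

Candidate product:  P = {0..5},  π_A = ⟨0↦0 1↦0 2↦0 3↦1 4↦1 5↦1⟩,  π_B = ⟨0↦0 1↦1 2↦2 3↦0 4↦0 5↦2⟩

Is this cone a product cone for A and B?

|A|·|B| = 2·3 = 6;  |P| = 6
Check the pairing map k ↦ (π_A(k), π_B(k)):
  0 ↦ (0,0)
  1 ↦ (0,1)
  2 ↦ (0,2)
  3 ↦ (1,0)
  4 ↦ (1,0)  ✗ repeats pair of k=3
  5 ↦ (1,2)
distinct pairs in image: 5 / 6 needed
  → (1,0) hit at k=3 and k=4

Answer: NOT A VALID PRODUCT — duplicate pair at indices 3,4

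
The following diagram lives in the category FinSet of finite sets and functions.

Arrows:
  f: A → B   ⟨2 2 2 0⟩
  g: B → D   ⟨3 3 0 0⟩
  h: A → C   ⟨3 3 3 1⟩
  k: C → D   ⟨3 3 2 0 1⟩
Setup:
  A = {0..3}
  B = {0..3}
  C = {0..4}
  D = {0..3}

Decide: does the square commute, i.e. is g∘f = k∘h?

Answer: COMMUTES

Trace:
1) trace f;g:
  0 f→2 g→0
  1 f→2 g→0
  2 f→2 g→0
  3 f→0 g→3
  ⟦path⟧₁ = ⟨0 0 0 3⟩
2) trace h;k:
  0 h→3 k→0
  1 h→3 k→0
  2 h→3 k→0
  3 h→1 k→3
  ⟦path⟧₂ = ⟨0 0 0 3⟩
Equal? equal; square commutes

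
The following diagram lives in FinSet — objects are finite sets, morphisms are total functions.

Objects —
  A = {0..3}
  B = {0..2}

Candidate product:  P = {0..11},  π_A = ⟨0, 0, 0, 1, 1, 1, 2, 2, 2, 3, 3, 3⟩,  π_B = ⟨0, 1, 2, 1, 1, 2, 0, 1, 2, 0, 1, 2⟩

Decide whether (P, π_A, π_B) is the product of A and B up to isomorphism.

Answer: NOT A VALID PRODUCT — duplicate pair at indices 4,3

Work:
|A|·|B| = 4·3 = 12;  |P| = 12
Check the pairing map k ↦ (π_A(k), π_B(k)):
  0 ↦ (0,0)
  1 ↦ (0,1)
  2 ↦ (0,2)
  3 ↦ (1,1)
  4 ↦ (1,1)  ✗ repeats pair of k=3
  5 ↦ (1,2)
  6 ↦ (2,0)
  7 ↦ (2,1)
  8 ↦ (2,2)
  9 ↦ (3,0)
  10 ↦ (3,1)
  11 ↦ (3,2)
distinct pairs in image: 11 / 12 needed
  → (1,1) hit at k=3 and k=4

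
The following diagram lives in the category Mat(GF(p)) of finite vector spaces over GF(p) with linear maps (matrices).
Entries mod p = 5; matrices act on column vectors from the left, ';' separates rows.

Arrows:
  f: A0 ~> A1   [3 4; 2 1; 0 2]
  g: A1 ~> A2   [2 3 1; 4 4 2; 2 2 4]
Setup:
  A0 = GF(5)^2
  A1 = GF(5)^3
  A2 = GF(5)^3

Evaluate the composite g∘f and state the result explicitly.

  e0=[1,0] f~>[3,2,0] g~>[2,0,0]
  e1=[0,1] f~>[4,1,2] g~>[3,4,3]
result: [2 3; 0 4; 0 3]

Answer: [2 3; 0 4; 0 3]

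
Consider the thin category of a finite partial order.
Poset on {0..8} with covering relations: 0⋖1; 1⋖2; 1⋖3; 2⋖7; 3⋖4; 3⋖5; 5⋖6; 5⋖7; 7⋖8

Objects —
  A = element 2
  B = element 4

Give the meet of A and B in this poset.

Common predecessors of 2,4: {0,1}
  0 <= 1
  1 <= 1
glb = 1

Answer: A∧B = 1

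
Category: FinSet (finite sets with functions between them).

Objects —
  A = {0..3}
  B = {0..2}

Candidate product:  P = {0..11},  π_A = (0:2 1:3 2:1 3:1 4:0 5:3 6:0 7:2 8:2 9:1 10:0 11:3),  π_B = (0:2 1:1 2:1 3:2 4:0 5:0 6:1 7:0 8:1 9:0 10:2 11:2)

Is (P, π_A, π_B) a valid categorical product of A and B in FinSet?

Answer: VALID PRODUCT

Trace:
|A|·|B| = 4·3 = 12;  |P| = 12
Check the pairing map k ↦ (π_A(k), π_B(k)):
  0 : (2,2)
  1 : (3,1)
  2 : (1,1)
  3 : (1,2)
  4 : (0,0)
  5 : (3,0)
  6 : (0,1)
  7 : (2,0)
  8 : (2,1)
  9 : (1,0)
  10 : (0,2)
  11 : (3,2)
distinct pairs in image: 12 / 12 needed
  → bijection onto A×B; projections well-typed.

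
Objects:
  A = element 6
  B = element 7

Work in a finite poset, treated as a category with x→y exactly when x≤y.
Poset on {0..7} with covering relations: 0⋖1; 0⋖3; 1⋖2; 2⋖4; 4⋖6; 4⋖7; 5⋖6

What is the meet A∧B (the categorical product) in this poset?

Answer: A∧B = 4

Derivation:
Lower bounds of A=6 and B=7: {0,1,2,4}
  0 ≤ 4
  1 ≤ 4
  2 ≤ 4
  4 ≤ 4
glb = 4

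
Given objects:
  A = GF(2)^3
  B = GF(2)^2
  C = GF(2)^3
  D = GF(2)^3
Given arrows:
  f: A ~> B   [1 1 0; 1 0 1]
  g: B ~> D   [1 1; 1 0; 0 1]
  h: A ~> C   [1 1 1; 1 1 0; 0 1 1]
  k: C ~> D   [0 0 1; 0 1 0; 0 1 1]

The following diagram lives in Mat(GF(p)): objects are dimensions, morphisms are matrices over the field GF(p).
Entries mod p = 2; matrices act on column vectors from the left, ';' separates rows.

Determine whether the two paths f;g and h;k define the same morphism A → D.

1) trace f;g:
  e0=⟨1,0,0⟩ f~>⟨1,1⟩ g~>⟨0,1,1⟩
  e1=⟨0,1,0⟩ f~>⟨1,0⟩ g~>⟨1,1,0⟩
  e2=⟨0,0,1⟩ f~>⟨0,1⟩ g~>⟨1,0,1⟩
  result₁ = [0 1 1; 1 1 0; 1 0 1]
2) trace h;k:
  e0=⟨1,0,0⟩ h~>⟨1,1,0⟩ k~>⟨0,1,1⟩
  e1=⟨0,1,0⟩ h~>⟨1,1,1⟩ k~>⟨1,1,0⟩
  e2=⟨0,0,1⟩ h~>⟨1,0,1⟩ k~>⟨1,0,1⟩
  result₂ = [0 1 1; 1 1 0; 1 0 1]
Equal? equal; square commutes

Answer: COMMUTES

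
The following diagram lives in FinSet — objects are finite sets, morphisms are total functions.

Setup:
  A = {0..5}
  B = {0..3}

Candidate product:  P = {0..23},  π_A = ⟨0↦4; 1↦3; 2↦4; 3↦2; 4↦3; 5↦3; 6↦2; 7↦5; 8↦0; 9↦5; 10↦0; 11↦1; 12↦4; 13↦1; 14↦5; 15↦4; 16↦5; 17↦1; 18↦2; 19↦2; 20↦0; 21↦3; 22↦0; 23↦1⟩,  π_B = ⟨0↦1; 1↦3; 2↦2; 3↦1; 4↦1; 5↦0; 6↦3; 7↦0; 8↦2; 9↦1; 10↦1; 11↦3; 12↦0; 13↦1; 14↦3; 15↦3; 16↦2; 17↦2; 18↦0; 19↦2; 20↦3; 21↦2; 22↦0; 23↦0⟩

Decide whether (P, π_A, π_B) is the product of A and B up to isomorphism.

|A|·|B| = 6·4 = 24;  |P| = 24
Check the pairing map k ↦ (π_A(k), π_B(k)):
  0 ↦ (4,1)
  1 ↦ (3,3)
  2 ↦ (4,2)
  3 ↦ (2,1)
  4 ↦ (3,1)
  5 ↦ (3,0)
  6 ↦ (2,3)
  7 ↦ (5,0)
  8 ↦ (0,2)
  9 ↦ (5,1)
  10 ↦ (0,1)
  11 ↦ (1,3)
  12 ↦ (4,0)
  13 ↦ (1,1)
  14 ↦ (5,3)
  15 ↦ (4,3)
  16 ↦ (5,2)
  17 ↦ (1,2)
  18 ↦ (2,0)
  19 ↦ (2,2)
  20 ↦ (0,3)
  21 ↦ (3,2)
  22 ↦ (0,0)
  23 ↦ (1,0)
distinct pairs in image: 24 / 24 needed
  → bijection onto A×B; projections well-typed.

Answer: VALID PRODUCT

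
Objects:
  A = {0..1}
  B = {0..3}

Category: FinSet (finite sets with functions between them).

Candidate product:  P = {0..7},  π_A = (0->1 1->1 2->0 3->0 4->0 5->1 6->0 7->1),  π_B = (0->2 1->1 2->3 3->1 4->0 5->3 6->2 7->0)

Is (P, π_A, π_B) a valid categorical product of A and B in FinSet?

|A|·|B| = 2·4 = 8;  |P| = 8
Check the pairing map k ↦ (π_A(k), π_B(k)):
  0 -> (1,2)
  1 -> (1,1)
  2 -> (0,3)
  3 -> (0,1)
  4 -> (0,0)
  5 -> (1,3)
  6 -> (0,2)
  7 -> (1,0)
distinct pairs in image: 8 / 8 needed
  → bijection onto A×B; projections well-typed.

Answer: VALID PRODUCT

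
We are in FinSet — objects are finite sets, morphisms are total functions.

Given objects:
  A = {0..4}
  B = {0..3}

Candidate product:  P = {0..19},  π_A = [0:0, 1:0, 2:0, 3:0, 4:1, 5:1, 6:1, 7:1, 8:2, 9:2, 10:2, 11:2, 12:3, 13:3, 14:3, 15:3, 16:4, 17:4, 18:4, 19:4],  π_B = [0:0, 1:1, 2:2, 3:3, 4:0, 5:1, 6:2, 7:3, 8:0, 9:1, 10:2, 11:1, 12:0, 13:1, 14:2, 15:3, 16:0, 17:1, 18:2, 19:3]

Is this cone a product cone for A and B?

Answer: NOT A VALID PRODUCT — duplicate pair at indices 9,11

Work:
|A|·|B| = 5·4 = 20;  |P| = 20
Check the pairing map k ↦ (π_A(k), π_B(k)):
  0 : (0,0)
  1 : (0,1)
  2 : (0,2)
  3 : (0,3)
  4 : (1,0)
  5 : (1,1)
  6 : (1,2)
  7 : (1,3)
  8 : (2,0)
  9 : (2,1)
  10 : (2,2)
  11 : (2,1)  ✗ repeats pair of k=9
  12 : (3,0)
  13 : (3,1)
  14 : (3,2)
  15 : (3,3)
  16 : (4,0)
  17 : (4,1)
  18 : (4,2)
  19 : (4,3)
distinct pairs in image: 19 / 20 needed
  → (2,1) hit at k=9 and k=11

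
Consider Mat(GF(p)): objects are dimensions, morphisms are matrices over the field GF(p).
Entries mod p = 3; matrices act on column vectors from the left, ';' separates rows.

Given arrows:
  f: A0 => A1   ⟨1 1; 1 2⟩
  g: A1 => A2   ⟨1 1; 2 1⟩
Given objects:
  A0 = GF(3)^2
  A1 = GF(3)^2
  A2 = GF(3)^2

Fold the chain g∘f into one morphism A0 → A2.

  e0=⟨1,0⟩ f=>⟨1,1⟩ g=>⟨2,0⟩
  e1=⟨0,1⟩ f=>⟨1,2⟩ g=>⟨0,1⟩
result: ⟨2 0; 0 1⟩

Answer: ⟨2 0; 0 1⟩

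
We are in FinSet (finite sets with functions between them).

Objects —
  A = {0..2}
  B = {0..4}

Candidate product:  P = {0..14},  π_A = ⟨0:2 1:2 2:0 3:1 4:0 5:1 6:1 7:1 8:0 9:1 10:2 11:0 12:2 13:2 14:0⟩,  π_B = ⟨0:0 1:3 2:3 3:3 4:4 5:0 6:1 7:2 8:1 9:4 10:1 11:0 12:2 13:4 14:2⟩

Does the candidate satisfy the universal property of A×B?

Answer: VALID PRODUCT

Trace:
|A|·|B| = 3·5 = 15;  |P| = 15
Check the pairing map k ↦ (π_A(k), π_B(k)):
  0 : (2,0)
  1 : (2,3)
  2 : (0,3)
  3 : (1,3)
  4 : (0,4)
  5 : (1,0)
  6 : (1,1)
  7 : (1,2)
  8 : (0,1)
  9 : (1,4)
  10 : (2,1)
  11 : (0,0)
  12 : (2,2)
  13 : (2,4)
  14 : (0,2)
distinct pairs in image: 15 / 15 needed
  → bijection onto A×B; projections well-typed.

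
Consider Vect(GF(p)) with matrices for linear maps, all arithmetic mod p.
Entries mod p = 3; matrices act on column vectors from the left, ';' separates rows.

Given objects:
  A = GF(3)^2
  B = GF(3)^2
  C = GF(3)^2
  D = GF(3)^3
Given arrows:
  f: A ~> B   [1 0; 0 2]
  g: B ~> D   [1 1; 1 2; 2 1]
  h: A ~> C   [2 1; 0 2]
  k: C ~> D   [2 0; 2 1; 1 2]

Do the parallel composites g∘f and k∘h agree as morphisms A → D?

1) trace f;g:
  e0=⟨1,0⟩ f~>⟨1,0⟩ g~>⟨1,1,2⟩
  e1=⟨0,1⟩ f~>⟨0,2⟩ g~>⟨2,1,2⟩
  ⟦path⟧₁ = [1 2; 1 1; 2 2]
2) trace h;k:
  e0=⟨1,0⟩ h~>⟨2,0⟩ k~>⟨1,1,2⟩
  e1=⟨0,1⟩ h~>⟨1,2⟩ k~>⟨2,1,2⟩
  ⟦path⟧₂ = [1 2; 1 1; 2 2]
Equal? YES — commutes

Answer: COMMUTES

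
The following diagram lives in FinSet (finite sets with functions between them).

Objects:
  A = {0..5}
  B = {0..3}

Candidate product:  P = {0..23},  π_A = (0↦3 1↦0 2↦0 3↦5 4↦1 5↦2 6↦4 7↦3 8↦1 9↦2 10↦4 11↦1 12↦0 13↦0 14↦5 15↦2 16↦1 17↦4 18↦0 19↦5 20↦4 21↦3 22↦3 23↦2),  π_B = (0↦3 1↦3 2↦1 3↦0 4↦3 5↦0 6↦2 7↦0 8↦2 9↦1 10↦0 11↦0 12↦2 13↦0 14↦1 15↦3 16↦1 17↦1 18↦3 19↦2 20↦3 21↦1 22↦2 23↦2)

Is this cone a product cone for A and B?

|A|·|B| = 6·4 = 24;  |P| = 24
Check the pairing map k ↦ (π_A(k), π_B(k)):
  0 ↦ (3,3)
  1 ↦ (0,3)
  2 ↦ (0,1)
  3 ↦ (5,0)
  4 ↦ (1,3)
  5 ↦ (2,0)
  6 ↦ (4,2)
  7 ↦ (3,0)
  8 ↦ (1,2)
  9 ↦ (2,1)
  10 ↦ (4,0)
  11 ↦ (1,0)
  12 ↦ (0,2)
  13 ↦ (0,0)
  14 ↦ (5,1)
  15 ↦ (2,3)
  16 ↦ (1,1)
  17 ↦ (4,1)
  18 ↦ (0,3)  ✗ repeats pair of k=1
  19 ↦ (5,2)
  20 ↦ (4,3)
  21 ↦ (3,1)
  22 ↦ (3,2)
  23 ↦ (2,2)
distinct pairs in image: 23 / 24 needed
  → (0,3) hit at k=1 and k=18

Answer: NOT A VALID PRODUCT — duplicate pair at indices 18,1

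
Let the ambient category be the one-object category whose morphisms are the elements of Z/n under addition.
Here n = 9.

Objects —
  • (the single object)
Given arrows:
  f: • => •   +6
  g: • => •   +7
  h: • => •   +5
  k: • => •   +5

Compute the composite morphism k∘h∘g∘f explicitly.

  0 +6≡6 +7≡4 +5≡0 +5≡5  (mod 9)
result: +5

Answer: +5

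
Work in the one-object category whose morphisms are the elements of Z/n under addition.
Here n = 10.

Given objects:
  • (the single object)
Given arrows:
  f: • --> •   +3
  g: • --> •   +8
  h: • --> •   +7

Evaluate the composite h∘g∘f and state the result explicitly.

Answer: +8

Derivation:
  0 +3≡3 +8≡1 +7≡8  (mod 10)
composite: +8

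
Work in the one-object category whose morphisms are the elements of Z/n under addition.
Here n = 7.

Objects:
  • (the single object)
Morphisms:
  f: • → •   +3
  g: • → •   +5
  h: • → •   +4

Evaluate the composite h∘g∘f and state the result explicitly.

Answer: +5

Work:
  0 +3≡3 +5≡1 +4≡5  (mod 7)
composite: +5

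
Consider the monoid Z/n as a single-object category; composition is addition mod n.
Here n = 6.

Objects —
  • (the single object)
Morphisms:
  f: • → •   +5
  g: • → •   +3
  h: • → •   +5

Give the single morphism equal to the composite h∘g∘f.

  0 +5≡5 +3≡2 +5≡1  (mod 6)
composite: +1

Answer: +1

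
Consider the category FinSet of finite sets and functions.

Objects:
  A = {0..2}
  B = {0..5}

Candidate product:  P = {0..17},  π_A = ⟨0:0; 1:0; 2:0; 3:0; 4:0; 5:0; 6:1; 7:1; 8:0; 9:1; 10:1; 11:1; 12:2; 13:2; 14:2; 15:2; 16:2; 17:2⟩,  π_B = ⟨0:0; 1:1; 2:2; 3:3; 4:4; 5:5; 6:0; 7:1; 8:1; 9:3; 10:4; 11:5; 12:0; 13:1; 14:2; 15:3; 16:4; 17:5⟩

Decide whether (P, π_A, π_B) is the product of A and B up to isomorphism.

Answer: NOT A VALID PRODUCT — duplicate pair at indices 1,8

Derivation:
|A|·|B| = 3·6 = 18;  |P| = 18
Check the pairing map k ↦ (π_A(k), π_B(k)):
  0 : (0,0)
  1 : (0,1)
  2 : (0,2)
  3 : (0,3)
  4 : (0,4)
  5 : (0,5)
  6 : (1,0)
  7 : (1,1)
  8 : (0,1)  ✗ repeats pair of k=1
  9 : (1,3)
  10 : (1,4)
  11 : (1,5)
  12 : (2,0)
  13 : (2,1)
  14 : (2,2)
  15 : (2,3)
  16 : (2,4)
  17 : (2,5)
distinct pairs in image: 17 / 18 needed
  → (0,1) hit at k=1 and k=8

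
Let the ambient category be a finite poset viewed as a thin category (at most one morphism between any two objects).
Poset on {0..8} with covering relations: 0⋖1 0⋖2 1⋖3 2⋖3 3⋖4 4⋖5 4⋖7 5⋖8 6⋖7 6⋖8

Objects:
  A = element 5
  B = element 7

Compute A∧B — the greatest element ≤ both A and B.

Answer: A∧B = 4

Trace:
Common predecessors of 5,7: {0,1,2,3,4}
  0 ⊑ 4
  1 ⊑ 4
  2 ⊑ 4
  3 ⊑ 4
  4 ⊑ 4
glb = 4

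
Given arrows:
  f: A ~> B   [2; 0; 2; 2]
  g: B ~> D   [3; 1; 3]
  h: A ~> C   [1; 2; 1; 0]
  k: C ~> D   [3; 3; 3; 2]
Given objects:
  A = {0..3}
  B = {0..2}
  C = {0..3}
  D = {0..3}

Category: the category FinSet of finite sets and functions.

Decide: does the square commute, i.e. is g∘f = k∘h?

Along f;g (path 1):
  0 f~>2 g~>3
  1 f~>0 g~>3
  2 f~>2 g~>3
  3 f~>2 g~>3
  result₁ = [3; 3; 3; 3]
Along h;k (path 2):
  0 h~>1 k~>3
  1 h~>2 k~>3
  2 h~>1 k~>3
  3 h~>0 k~>3
  result₂ = [3; 3; 3; 3]
Equal? YES — commutes

Answer: COMMUTES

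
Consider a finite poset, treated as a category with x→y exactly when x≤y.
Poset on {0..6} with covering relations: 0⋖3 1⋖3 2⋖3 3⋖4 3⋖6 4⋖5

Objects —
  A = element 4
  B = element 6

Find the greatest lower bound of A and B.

Answer: A∧B = 3

Derivation:
Common predecessors of 4,6: {0,1,2,3}
  0 ≤ 3
  1 ≤ 3
  2 ≤ 3
  3 ≤ 3
glb = 3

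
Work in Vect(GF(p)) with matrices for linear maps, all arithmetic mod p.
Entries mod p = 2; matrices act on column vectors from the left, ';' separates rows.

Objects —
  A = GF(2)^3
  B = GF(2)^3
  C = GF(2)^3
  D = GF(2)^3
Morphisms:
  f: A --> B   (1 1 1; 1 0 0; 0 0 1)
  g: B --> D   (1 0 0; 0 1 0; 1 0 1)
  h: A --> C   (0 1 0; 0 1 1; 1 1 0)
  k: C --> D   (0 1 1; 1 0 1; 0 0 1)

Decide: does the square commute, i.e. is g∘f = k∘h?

Along f;g (path 1):
  e0=(1,0,0) f-->(1,1,0) g-->(1,1,1)
  e1=(0,1,0) f-->(1,0,0) g-->(1,0,1)
  e2=(0,0,1) f-->(1,0,1) g-->(1,0,0)
  ⟦path⟧₁ = (1 1 1; 1 0 0; 1 1 0)
Along h;k (path 2):
  e0=(1,0,0) h-->(0,0,1) k-->(1,1,1)
  e1=(0,1,0) h-->(1,1,1) k-->(0,0,1)
  e2=(0,0,1) h-->(0,1,0) k-->(1,0,0)
  ⟦path⟧₂ = (1 0 1; 1 0 0; 1 1 0)
Equal? distinct morphisms ✗

Answer: DOES NOT COMMUTE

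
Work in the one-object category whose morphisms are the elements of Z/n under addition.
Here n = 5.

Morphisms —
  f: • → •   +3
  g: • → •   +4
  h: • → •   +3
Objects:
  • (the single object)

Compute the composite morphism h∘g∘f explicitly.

  0 +3≡3 +4≡2 +3≡0  (mod 5)
composite: +0

Answer: +0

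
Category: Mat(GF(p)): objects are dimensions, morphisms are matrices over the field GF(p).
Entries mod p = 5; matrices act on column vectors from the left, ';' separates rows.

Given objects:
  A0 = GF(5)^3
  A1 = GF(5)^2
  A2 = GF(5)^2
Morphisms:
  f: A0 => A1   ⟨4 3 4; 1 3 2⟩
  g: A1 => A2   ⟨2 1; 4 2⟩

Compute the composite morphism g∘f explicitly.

Answer: ⟨4 4 0; 3 3 0⟩

Work:
  e0=(1,0,0) f=>(4,1) g=>(4,3)
  e1=(0,1,0) f=>(3,3) g=>(4,3)
  e2=(0,0,1) f=>(4,2) g=>(0,0)
result: ⟨4 4 0; 3 3 0⟩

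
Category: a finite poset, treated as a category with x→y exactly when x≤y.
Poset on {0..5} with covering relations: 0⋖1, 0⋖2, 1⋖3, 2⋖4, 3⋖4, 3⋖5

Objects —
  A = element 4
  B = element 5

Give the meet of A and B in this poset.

Answer: A∧B = 3

Work:
{x : x<=A ∧ x<=B} = {0,1,3}  (A=4, B=5)
  0 <= 3
  1 <= 3
  3 <= 3
glb = 3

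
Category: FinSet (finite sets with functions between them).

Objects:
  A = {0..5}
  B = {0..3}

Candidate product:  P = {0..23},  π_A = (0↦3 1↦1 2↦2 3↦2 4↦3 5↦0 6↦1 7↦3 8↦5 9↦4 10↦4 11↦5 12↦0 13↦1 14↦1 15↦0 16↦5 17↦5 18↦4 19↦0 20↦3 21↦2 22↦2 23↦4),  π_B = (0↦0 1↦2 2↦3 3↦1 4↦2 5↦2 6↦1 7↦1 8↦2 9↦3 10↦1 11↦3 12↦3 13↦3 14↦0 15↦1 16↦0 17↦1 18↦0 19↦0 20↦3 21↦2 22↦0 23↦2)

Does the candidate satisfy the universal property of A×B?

|A|·|B| = 6·4 = 24;  |P| = 24
Check the pairing map k ↦ (π_A(k), π_B(k)):
  0 ↦ (3,0)
  1 ↦ (1,2)
  2 ↦ (2,3)
  3 ↦ (2,1)
  4 ↦ (3,2)
  5 ↦ (0,2)
  6 ↦ (1,1)
  7 ↦ (3,1)
  8 ↦ (5,2)
  9 ↦ (4,3)
  10 ↦ (4,1)
  11 ↦ (5,3)
  12 ↦ (0,3)
  13 ↦ (1,3)
  14 ↦ (1,0)
  15 ↦ (0,1)
  16 ↦ (5,0)
  17 ↦ (5,1)
  18 ↦ (4,0)
  19 ↦ (0,0)
  20 ↦ (3,3)
  21 ↦ (2,2)
  22 ↦ (2,0)
  23 ↦ (4,2)
distinct pairs in image: 24 / 24 needed
  → bijection onto A×B; projections well-typed.

Answer: VALID PRODUCT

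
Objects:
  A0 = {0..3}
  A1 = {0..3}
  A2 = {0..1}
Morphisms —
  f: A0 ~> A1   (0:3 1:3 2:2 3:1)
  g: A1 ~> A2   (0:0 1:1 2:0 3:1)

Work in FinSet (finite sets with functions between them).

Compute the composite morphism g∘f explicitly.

  0 f~>3 g~>1
  1 f~>3 g~>1
  2 f~>2 g~>0
  3 f~>1 g~>1
composite: (0:1 1:1 2:0 3:1)

Answer: (0:1 1:1 2:0 3:1)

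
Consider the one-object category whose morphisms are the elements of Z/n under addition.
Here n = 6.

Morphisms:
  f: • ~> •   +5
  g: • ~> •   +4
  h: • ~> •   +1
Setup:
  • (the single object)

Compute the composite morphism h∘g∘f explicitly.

Answer: +4

Derivation:
  0 +5≡5 +4≡3 +1≡4  (mod 6)
⟦path⟧: +4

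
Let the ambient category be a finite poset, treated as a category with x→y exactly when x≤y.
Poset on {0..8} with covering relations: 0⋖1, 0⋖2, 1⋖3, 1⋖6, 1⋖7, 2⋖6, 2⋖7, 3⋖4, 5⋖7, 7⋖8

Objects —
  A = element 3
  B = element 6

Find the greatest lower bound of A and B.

Answer: A∧B = 1

Work:
{x : x⊑A ∧ x⊑B} = {0,1}  (A=3, B=6)
  0 ⊑ 1
  1 ⊑ 1
glb = 1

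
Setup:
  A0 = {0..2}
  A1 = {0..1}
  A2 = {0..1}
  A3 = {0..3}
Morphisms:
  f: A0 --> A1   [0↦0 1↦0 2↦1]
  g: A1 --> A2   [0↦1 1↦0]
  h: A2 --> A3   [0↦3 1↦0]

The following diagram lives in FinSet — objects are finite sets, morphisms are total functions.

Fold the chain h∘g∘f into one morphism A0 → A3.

Answer: [0↦0 1↦0 2↦3]

Derivation:
  0 f-->0 g-->1 h-->0
  1 f-->0 g-->1 h-->0
  2 f-->1 g-->0 h-->3
composite: [0↦0 1↦0 2↦3]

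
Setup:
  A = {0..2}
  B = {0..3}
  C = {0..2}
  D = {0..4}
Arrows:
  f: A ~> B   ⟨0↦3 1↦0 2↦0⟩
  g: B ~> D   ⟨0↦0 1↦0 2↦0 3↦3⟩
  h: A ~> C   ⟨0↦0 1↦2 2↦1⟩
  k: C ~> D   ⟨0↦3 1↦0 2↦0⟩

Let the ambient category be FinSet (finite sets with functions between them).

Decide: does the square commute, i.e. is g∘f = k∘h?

1) trace f;g:
  0 f~>3 g~>3
  1 f~>0 g~>0
  2 f~>0 g~>0
  ⟦path⟧₁ = ⟨0↦3 1↦0 2↦0⟩
2) trace h;k:
  0 h~>0 k~>3
  1 h~>2 k~>0
  2 h~>1 k~>0
  ⟦path⟧₂ = ⟨0↦3 1↦0 2↦0⟩
Equal? equal; square commutes

Answer: COMMUTES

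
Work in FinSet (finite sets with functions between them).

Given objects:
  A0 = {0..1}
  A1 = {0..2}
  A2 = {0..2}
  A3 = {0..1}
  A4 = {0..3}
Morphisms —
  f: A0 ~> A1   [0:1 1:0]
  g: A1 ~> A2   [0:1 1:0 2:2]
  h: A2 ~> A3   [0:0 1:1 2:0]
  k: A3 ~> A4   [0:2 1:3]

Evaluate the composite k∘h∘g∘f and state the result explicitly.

  0 f~>1 g~>0 h~>0 k~>2
  1 f~>0 g~>1 h~>1 k~>3
result: [0:2 1:3]

Answer: [0:2 1:3]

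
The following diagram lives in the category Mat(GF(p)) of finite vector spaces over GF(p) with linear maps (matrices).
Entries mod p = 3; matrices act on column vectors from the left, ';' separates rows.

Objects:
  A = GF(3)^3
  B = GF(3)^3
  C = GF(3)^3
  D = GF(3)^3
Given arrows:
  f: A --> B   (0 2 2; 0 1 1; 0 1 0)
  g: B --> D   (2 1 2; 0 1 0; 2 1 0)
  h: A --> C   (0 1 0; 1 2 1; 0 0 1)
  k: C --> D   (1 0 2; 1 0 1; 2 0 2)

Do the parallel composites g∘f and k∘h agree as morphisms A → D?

1) trace f;g:
  e0=⟨1,0,0⟩ f-->⟨0,0,0⟩ g-->⟨0,0,0⟩
  e1=⟨0,1,0⟩ f-->⟨2,1,1⟩ g-->⟨1,1,2⟩
  e2=⟨0,0,1⟩ f-->⟨2,1,0⟩ g-->⟨2,1,2⟩
  ⟦path⟧₁ = (0 1 2; 0 1 1; 0 2 2)
2) trace h;k:
  e0=⟨1,0,0⟩ h-->⟨0,1,0⟩ k-->⟨0,0,0⟩
  e1=⟨0,1,0⟩ h-->⟨1,2,0⟩ k-->⟨1,1,2⟩
  e2=⟨0,0,1⟩ h-->⟨0,1,1⟩ k-->⟨2,1,2⟩
  ⟦path⟧₂ = (0 1 2; 0 1 1; 0 2 2)
Equal? equal; square commutes

Answer: COMMUTES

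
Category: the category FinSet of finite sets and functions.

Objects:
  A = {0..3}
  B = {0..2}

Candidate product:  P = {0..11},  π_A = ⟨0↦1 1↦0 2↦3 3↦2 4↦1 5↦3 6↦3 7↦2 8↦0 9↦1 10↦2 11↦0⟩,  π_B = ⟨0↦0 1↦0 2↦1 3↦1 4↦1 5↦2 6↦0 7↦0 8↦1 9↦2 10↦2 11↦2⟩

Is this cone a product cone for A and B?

Answer: VALID PRODUCT

Work:
|A|·|B| = 4·3 = 12;  |P| = 12
Check the pairing map k ↦ (π_A(k), π_B(k)):
  0 ↦ (1,0)
  1 ↦ (0,0)
  2 ↦ (3,1)
  3 ↦ (2,1)
  4 ↦ (1,1)
  5 ↦ (3,2)
  6 ↦ (3,0)
  7 ↦ (2,0)
  8 ↦ (0,1)
  9 ↦ (1,2)
  10 ↦ (2,2)
  11 ↦ (0,2)
distinct pairs in image: 12 / 12 needed
  → bijection onto A×B; projections well-typed.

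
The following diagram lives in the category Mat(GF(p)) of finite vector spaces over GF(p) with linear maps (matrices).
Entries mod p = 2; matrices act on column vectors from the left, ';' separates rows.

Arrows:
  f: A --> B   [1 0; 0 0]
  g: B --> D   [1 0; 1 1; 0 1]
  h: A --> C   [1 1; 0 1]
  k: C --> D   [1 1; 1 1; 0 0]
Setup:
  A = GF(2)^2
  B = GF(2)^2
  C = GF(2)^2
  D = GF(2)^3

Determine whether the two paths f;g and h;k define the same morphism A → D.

1) trace f;g:
  e0=⟨1,0⟩ f-->⟨1,0⟩ g-->⟨1,1,0⟩
  e1=⟨0,1⟩ f-->⟨0,0⟩ g-->⟨0,0,0⟩
  composite₁ = [1 0; 1 0; 0 0]
2) trace h;k:
  e0=⟨1,0⟩ h-->⟨1,0⟩ k-->⟨1,1,0⟩
  e1=⟨0,1⟩ h-->⟨1,1⟩ k-->⟨0,0,0⟩
  composite₂ = [1 0; 1 0; 0 0]
Equal? equal; square commutes

Answer: COMMUTES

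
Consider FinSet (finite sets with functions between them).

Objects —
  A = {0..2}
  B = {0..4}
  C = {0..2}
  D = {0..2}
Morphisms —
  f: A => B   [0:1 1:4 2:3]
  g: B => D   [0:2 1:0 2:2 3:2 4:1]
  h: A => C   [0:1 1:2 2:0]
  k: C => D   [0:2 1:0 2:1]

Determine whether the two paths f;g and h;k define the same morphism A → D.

1) trace f;g:
  0 f=>1 g=>0
  1 f=>4 g=>1
  2 f=>3 g=>2
  ⟦path⟧₁ = [0:0 1:1 2:2]
2) trace h;k:
  0 h=>1 k=>0
  1 h=>2 k=>1
  2 h=>0 k=>2
  ⟦path⟧₂ = [0:0 1:1 2:2]
Equal? equal; square commutes

Answer: COMMUTES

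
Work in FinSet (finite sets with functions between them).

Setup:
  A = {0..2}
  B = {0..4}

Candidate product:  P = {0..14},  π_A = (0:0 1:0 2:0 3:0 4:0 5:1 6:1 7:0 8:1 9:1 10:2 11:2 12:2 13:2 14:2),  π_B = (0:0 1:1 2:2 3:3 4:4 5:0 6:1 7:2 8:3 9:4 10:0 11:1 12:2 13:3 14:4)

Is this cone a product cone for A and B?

|A|·|B| = 3·5 = 15;  |P| = 15
Check the pairing map k ↦ (π_A(k), π_B(k)):
  0 : (0,0)
  1 : (0,1)
  2 : (0,2)
  3 : (0,3)
  4 : (0,4)
  5 : (1,0)
  6 : (1,1)
  7 : (0,2)  ✗ repeats pair of k=2
  8 : (1,3)
  9 : (1,4)
  10 : (2,0)
  11 : (2,1)
  12 : (2,2)
  13 : (2,3)
  14 : (2,4)
distinct pairs in image: 14 / 15 needed
  → (0,2) hit at k=2 and k=7

Answer: NOT A VALID PRODUCT — duplicate pair at indices 2,7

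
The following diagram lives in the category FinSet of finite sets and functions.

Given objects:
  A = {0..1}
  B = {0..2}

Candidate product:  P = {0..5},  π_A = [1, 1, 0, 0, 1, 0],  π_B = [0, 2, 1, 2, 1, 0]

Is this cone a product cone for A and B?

Answer: VALID PRODUCT

Derivation:
|A|·|B| = 2·3 = 6;  |P| = 6
Check the pairing map k ↦ (π_A(k), π_B(k)):
  0 -> (1,0)
  1 -> (1,2)
  2 -> (0,1)
  3 -> (0,2)
  4 -> (1,1)
  5 -> (0,0)
distinct pairs in image: 6 / 6 needed
  → bijection onto A×B; projections well-typed.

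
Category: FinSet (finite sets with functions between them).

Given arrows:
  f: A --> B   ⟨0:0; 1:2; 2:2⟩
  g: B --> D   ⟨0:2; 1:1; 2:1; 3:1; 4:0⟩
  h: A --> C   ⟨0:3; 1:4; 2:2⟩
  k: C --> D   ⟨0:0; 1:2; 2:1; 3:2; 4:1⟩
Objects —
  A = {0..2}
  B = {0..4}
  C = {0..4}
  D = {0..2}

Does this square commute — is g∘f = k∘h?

Answer: COMMUTES

Derivation:
Path 1 = f;g:
  0 f-->0 g-->2
  1 f-->2 g-->1
  2 f-->2 g-->1
  result₁ = ⟨0:2; 1:1; 2:1⟩
Path 2 = h;k:
  0 h-->3 k-->2
  1 h-->4 k-->1
  2 h-->2 k-->1
  result₂ = ⟨0:2; 1:1; 2:1⟩
Equal? same morphism ✓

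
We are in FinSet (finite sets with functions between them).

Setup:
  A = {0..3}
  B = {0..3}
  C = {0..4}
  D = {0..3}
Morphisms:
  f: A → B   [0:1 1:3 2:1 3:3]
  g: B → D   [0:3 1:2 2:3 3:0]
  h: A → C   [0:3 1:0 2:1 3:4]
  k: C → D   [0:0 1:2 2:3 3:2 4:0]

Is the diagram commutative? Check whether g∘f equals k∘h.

Answer: COMMUTES

Trace:
Along f;g (path 1):
  0 f→1 g→2
  1 f→3 g→0
  2 f→1 g→2
  3 f→3 g→0
  composite₁ = [0:2 1:0 2:2 3:0]
Along h;k (path 2):
  0 h→3 k→2
  1 h→0 k→0
  2 h→1 k→2
  3 h→4 k→0
  composite₂ = [0:2 1:0 2:2 3:0]
Equal? same morphism ✓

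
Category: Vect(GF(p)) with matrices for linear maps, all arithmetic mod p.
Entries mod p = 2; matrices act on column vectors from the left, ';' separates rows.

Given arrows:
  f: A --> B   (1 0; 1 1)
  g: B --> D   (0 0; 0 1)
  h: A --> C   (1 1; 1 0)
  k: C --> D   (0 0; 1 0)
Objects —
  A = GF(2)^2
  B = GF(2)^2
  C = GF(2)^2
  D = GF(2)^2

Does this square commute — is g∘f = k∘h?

Answer: COMMUTES

Work:
1) trace f;g:
  e0=[1,0] f-->[1,1] g-->[0,1]
  e1=[0,1] f-->[0,1] g-->[0,1]
  result₁ = (0 0; 1 1)
2) trace h;k:
  e0=[1,0] h-->[1,1] k-->[0,1]
  e1=[0,1] h-->[1,0] k-->[0,1]
  result₂ = (0 0; 1 1)
Equal? same morphism ✓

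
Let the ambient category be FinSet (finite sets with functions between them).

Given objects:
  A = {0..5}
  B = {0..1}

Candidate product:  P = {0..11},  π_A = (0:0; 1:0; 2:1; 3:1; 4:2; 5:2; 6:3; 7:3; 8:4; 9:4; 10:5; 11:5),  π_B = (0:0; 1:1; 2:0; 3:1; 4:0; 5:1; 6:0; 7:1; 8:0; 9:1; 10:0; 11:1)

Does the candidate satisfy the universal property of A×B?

|A|·|B| = 6·2 = 12;  |P| = 12
Check the pairing map k ↦ (π_A(k), π_B(k)):
  0 : (0,0)
  1 : (0,1)
  2 : (1,0)
  3 : (1,1)
  4 : (2,0)
  5 : (2,1)
  6 : (3,0)
  7 : (3,1)
  8 : (4,0)
  9 : (4,1)
  10 : (5,0)
  11 : (5,1)
distinct pairs in image: 12 / 12 needed
  → bijection onto A×B; projections well-typed.

Answer: VALID PRODUCT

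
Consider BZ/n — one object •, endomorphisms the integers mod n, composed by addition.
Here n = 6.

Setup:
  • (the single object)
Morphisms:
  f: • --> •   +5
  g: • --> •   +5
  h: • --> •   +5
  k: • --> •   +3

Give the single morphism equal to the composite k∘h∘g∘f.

Answer: +0

Work:
  0 +5≡5 +5≡4 +5≡3 +3≡0  (mod 6)
composite: +0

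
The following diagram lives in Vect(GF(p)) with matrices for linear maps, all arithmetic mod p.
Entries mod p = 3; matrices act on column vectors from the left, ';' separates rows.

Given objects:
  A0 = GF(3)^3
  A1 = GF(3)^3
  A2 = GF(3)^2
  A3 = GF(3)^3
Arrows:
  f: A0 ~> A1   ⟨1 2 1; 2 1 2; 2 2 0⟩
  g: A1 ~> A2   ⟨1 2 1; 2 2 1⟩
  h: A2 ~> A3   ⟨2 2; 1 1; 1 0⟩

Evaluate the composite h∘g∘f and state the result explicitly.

  e0=⟨1,0,0⟩ f~>⟨1,2,2⟩ g~>⟨1,2⟩ h~>⟨0,0,1⟩
  e1=⟨0,1,0⟩ f~>⟨2,1,2⟩ g~>⟨0,2⟩ h~>⟨1,2,0⟩
  e2=⟨0,0,1⟩ f~>⟨1,2,0⟩ g~>⟨2,0⟩ h~>⟨1,2,2⟩
⟦path⟧: ⟨0 1 1; 0 2 2; 1 0 2⟩

Answer: ⟨0 1 1; 0 2 2; 1 0 2⟩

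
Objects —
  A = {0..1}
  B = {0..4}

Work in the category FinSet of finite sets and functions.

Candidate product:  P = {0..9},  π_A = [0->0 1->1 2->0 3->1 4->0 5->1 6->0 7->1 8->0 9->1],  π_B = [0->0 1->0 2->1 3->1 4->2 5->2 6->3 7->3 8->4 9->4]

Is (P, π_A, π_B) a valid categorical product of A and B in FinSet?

|A|·|B| = 2·5 = 10;  |P| = 10
Check the pairing map k ↦ (π_A(k), π_B(k)):
  0 -> (0,0)
  1 -> (1,0)
  2 -> (0,1)
  3 -> (1,1)
  4 -> (0,2)
  5 -> (1,2)
  6 -> (0,3)
  7 -> (1,3)
  8 -> (0,4)
  9 -> (1,4)
distinct pairs in image: 10 / 10 needed
  → bijection onto A×B; projections well-typed.

Answer: VALID PRODUCT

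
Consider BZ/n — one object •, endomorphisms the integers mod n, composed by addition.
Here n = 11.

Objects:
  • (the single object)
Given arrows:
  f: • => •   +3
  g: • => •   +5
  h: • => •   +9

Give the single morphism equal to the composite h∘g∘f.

  0 +3≡3 +5≡8 +9≡6  (mod 11)
composite: +6

Answer: +6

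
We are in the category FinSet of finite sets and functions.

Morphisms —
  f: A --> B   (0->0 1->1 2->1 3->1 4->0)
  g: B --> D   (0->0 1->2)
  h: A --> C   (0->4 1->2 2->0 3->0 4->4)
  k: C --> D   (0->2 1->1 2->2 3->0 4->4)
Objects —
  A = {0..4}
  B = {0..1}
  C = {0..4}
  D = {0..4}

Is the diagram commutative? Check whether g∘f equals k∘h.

Along f;g (path 1):
  0 f-->0 g-->0
  1 f-->1 g-->2
  2 f-->1 g-->2
  3 f-->1 g-->2
  4 f-->0 g-->0
  composite₁ = (0->0 1->2 2->2 3->2 4->0)
Along h;k (path 2):
  0 h-->4 k-->4
  1 h-->2 k-->2
  2 h-->0 k-->2
  3 h-->0 k-->2
  4 h-->4 k-->4
  composite₂ = (0->4 1->2 2->2 3->2 4->4)
Equal? distinct morphisms ✗

Answer: DOES NOT COMMUTE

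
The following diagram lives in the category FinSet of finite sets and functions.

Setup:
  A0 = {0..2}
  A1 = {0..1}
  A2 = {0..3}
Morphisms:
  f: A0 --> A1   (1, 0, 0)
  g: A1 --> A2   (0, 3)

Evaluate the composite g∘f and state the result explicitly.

Answer: (3, 0, 0)

Work:
  0 f-->1 g-->3
  1 f-->0 g-->0
  2 f-->0 g-->0
⟦path⟧: (3, 0, 0)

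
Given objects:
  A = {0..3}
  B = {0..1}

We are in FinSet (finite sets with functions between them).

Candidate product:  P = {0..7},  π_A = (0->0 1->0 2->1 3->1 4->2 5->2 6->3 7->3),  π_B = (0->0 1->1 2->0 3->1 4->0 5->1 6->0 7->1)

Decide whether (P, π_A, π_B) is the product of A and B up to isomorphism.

|A|·|B| = 4·2 = 8;  |P| = 8
Check the pairing map k ↦ (π_A(k), π_B(k)):
  0 -> (0,0)
  1 -> (0,1)
  2 -> (1,0)
  3 -> (1,1)
  4 -> (2,0)
  5 -> (2,1)
  6 -> (3,0)
  7 -> (3,1)
distinct pairs in image: 8 / 8 needed
  → bijection onto A×B; projections well-typed.

Answer: VALID PRODUCT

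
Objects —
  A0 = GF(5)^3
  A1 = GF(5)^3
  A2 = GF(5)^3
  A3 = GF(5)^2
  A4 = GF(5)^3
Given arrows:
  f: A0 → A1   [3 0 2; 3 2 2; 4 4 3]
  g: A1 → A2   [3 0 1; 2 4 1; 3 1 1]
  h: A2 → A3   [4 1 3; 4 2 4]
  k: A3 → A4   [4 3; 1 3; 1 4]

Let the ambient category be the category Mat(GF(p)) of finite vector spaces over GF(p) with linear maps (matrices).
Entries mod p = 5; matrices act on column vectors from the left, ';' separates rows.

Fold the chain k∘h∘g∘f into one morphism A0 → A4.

Answer: [3 1 1; 2 3 4; 2 2 4]

Derivation:
  e0=(1,0,0) f→(3,3,4) g→(3,2,1) h→(2,0) k→(3,2,2)
  e1=(0,1,0) f→(0,2,4) g→(4,2,1) h→(1,4) k→(1,3,2)
  e2=(0,0,1) f→(2,2,3) g→(4,0,1) h→(4,0) k→(1,4,4)
result: [3 1 1; 2 3 4; 2 2 4]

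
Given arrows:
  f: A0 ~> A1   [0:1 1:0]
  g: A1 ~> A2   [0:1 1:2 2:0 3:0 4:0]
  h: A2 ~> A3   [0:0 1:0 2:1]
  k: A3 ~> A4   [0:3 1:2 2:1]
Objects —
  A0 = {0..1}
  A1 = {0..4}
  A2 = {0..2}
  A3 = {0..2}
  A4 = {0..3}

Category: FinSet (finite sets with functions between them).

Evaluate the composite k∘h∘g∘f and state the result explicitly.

Answer: [0:2 1:3]

Trace:
  0 f~>1 g~>2 h~>1 k~>2
  1 f~>0 g~>1 h~>0 k~>3
⟦path⟧: [0:2 1:3]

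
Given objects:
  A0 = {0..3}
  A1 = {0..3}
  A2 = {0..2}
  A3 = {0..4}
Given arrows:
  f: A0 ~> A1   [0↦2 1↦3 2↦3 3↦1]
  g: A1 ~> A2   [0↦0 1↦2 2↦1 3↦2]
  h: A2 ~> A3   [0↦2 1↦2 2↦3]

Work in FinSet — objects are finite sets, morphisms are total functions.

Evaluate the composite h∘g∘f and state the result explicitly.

  0 f~>2 g~>1 h~>2
  1 f~>3 g~>2 h~>3
  2 f~>3 g~>2 h~>3
  3 f~>1 g~>2 h~>3
composite: [0↦2 1↦3 2↦3 3↦3]

Answer: [0↦2 1↦3 2↦3 3↦3]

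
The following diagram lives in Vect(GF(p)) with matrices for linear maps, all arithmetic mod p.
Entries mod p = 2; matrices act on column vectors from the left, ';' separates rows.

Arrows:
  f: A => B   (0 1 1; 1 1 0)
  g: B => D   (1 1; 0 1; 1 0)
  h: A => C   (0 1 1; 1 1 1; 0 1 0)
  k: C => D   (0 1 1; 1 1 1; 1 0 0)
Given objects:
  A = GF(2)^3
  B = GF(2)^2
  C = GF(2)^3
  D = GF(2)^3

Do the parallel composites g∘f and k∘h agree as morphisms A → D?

Answer: COMMUTES

Work:
1) trace f;g:
  e0=⟨1,0,0⟩ f=>⟨0,1⟩ g=>⟨1,1,0⟩
  e1=⟨0,1,0⟩ f=>⟨1,1⟩ g=>⟨0,1,1⟩
  e2=⟨0,0,1⟩ f=>⟨1,0⟩ g=>⟨1,0,1⟩
  result₁ = (1 0 1; 1 1 0; 0 1 1)
2) trace h;k:
  e0=⟨1,0,0⟩ h=>⟨0,1,0⟩ k=>⟨1,1,0⟩
  e1=⟨0,1,0⟩ h=>⟨1,1,1⟩ k=>⟨0,1,1⟩
  e2=⟨0,0,1⟩ h=>⟨1,1,0⟩ k=>⟨1,0,1⟩
  result₂ = (1 0 1; 1 1 0; 0 1 1)
Equal? equal; square commutes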